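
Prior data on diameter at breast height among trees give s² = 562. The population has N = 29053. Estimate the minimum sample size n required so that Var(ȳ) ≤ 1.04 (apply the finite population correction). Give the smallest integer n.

Without fpc, n₀ = s²/D = 562/1.04 = 540.3846.
With fpc, (1 − n/N)·s²/n ≤ D requires n ≥ n₀/(1 + n₀/N) = 540.3846/(1 + 540.3846/29053) = 530.5170.
Rounding up, n = 531.

531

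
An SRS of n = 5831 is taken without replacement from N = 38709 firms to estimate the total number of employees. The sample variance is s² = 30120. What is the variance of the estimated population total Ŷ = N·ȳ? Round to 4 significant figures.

Var(Ŷ) = N²·Var(ȳ) = N²·(1 − n/N)·s²/n.
f = 5831/38709 = 0.15063680; Var(ȳ) = 0.84936320·30120/5831 = 4.3873812.
Var(Ŷ) = 38709² · 4.3873812 = 6.5739936 × 10^9.

6.574 × 10^9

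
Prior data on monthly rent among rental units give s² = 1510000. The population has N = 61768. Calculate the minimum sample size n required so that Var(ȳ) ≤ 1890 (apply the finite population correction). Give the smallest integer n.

789

Without fpc, n₀ = s²/D = 1510000/1890 = 798.9418.
With fpc, (1 − n/N)·s²/n ≤ D requires n ≥ n₀/(1 + n₀/N) = 798.9418/(1 + 798.9418/61768) = 788.7398.
Rounding up, n = 789.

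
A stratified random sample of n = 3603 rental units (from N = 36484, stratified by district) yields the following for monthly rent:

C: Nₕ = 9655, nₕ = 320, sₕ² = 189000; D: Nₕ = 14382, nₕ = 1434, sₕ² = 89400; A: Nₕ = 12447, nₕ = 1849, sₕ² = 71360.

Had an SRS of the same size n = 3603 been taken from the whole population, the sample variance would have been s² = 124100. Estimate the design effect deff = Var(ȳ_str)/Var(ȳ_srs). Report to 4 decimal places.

1.6925

Var(ȳ_str) = Σ Wₕ²(1−fₕ)sₕ²/nₕ with Wₕ = Nₕ/36484:
  C: (9655/36484)²·(1−320/9655)·189000/320 = 39.992038
  D: (14382/36484)²·(1−1434/14382)·89400/1434 = 8.7217864
  A: (12447/36484)²·(1−1849/12447)·71360/1849 = 3.8247376
  → Var(ȳ_str) = 52.538562.
Var(ȳ_srs) = (1 − 3603/36484)·124100/3603 = 31.042028.
deff = 52.538562 / 31.042028 = 1.6925.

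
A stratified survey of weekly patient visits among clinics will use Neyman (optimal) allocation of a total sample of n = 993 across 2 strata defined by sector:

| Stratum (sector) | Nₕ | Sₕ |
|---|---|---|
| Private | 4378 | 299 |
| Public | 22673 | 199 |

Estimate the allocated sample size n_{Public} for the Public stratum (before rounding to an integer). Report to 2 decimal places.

Neyman allocation: nₕ = n·NₕSₕ / Σⱼ NⱼSⱼ.
Σ NⱼSⱼ = 4378·299 + 22673·199 = 5.820949 × 10^6.
n_{Public} = 993·22673·199 / (5.820949 × 10^6) = 769.69.

769.69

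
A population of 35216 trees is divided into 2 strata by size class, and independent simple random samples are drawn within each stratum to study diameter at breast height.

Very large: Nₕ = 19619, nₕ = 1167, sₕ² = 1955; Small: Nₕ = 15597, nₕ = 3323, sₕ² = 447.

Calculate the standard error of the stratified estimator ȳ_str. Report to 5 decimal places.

Var(ȳ_str) = Σₕ Wₕ²(1 − fₕ)sₕ²/nₕ with Wₕ = Nₕ/N, N = 35216.
Very large: Wₕ = 0.55710473; term = 0.55710473²·(1 − 0.05948315)·1955/1167 = 0.48900823.
Small: Wₕ = 0.44289527; term = 0.44289527²·(1 − 0.21305379)·447/3323 = 0.020764636.
Sum = 0.50977287.
SE = √(0.50977287) = 0.71398.

0.71398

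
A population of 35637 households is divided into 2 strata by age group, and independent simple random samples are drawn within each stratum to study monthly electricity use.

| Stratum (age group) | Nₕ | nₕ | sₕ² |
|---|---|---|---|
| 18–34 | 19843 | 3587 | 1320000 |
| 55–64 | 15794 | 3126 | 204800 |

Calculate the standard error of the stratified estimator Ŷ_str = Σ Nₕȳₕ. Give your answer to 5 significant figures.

Var(Ŷ_str) = Σₕ Nₕ²(1 − fₕ)sₕ²/nₕ.
18–34: 19843²·(1 − 3587/19843)·1320000/3587 = 1.1870351 × 10^11.
55–64: 15794²·(1 − 3126/15794)·204800/3126 = 1.3108143 × 10^10.
Sum = 1.3181165 × 10^11.
SE = √(1.3181165 × 10^11) = 363060.

363060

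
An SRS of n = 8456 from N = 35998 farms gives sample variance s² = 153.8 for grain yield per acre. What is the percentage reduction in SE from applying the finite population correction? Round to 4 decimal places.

f = n/N = 8456/35998 = 0.23490194.
SE_no-fpc = √(s²/n) = 0.13486389; SE_fpc = √((1−f)s²/n) = 0.11796529.
Ratio = √(1−f) = 0.87469884. Reduction = 100·(1 − 0.87469884) = 12.5301%.

12.5301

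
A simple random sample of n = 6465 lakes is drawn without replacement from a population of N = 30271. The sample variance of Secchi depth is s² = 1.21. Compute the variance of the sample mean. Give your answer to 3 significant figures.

1.47 × 10^-4

Under SRS without replacement, Var(ȳ) = (1 − f)·s²/n with f = n/N = 6465/30271 = 0.21357074.
Var(ȳ) = (1 − 0.21357074)·1.21/6465 = 0.78642926·1.8716164 × 10^-4 = 1.4718939 × 10^-4.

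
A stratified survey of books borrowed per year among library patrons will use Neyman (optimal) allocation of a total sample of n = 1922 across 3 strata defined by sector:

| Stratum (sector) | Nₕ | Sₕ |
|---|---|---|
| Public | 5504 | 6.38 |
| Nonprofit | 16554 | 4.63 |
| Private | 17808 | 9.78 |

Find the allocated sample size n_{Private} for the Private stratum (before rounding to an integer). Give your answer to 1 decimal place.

Neyman allocation: nₕ = n·NₕSₕ / Σⱼ NⱼSⱼ.
Σ NⱼSⱼ = 5504·6.38 + 16554·4.63 + 17808·9.78 = 285922.78.
n_{Private} = 1922·17808·9.78 / 285922.78 = 1170.7.

1170.7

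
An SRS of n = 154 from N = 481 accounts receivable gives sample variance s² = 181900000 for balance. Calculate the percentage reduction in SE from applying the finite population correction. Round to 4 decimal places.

17.5480

f = n/N = 154/481 = 0.32016632.
SE_no-fpc = √(s²/n) = 1086.8159; SE_fpc = √((1−f)s²/n) = 896.10175.
Ratio = √(1−f) = 0.82452027. Reduction = 100·(1 − 0.82452027) = 17.5480%.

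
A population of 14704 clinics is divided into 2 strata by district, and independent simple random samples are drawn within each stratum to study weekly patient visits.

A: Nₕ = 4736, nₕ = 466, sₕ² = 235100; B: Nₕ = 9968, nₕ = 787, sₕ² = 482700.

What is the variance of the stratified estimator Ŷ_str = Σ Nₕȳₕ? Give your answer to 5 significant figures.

6.6333 × 10^10

Var(Ŷ_str) = Σₕ Nₕ²(1 − fₕ)sₕ²/nₕ.
A: 4736²·(1 − 466/4736)·235100/466 = 1.0202492 × 10^10.
B: 9968²·(1 − 787/9968)·482700/787 = 5.6130716 × 10^10.
Sum = 6.6333208 × 10^10.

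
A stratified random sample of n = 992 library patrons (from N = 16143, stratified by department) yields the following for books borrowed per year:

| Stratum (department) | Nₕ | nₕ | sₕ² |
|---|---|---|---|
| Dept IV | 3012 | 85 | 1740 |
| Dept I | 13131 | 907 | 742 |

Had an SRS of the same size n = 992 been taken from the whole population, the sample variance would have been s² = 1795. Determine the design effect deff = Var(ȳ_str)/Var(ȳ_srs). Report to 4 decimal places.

0.7045

Var(ȳ_str) = Σ Wₕ²(1−fₕ)sₕ²/nₕ with Wₕ = Nₕ/16143:
  Dept IV: (3012/16143)²·(1−85/3012)·1740/85 = 0.69253148
  Dept I: (13131/16143)²·(1−907/13131)·742/907 = 0.50389409
  → Var(ȳ_str) = 1.1964256.
Var(ȳ_srs) = (1 − 992/16143)·1795/992 = 1.6982821.
deff = 1.1964256 / 1.6982821 = 0.7045.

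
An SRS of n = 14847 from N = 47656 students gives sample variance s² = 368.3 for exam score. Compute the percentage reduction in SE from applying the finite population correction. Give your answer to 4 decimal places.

17.0268

f = n/N = 14847/47656 = 0.31154524.
SE_no-fpc = √(s²/n) = 0.15750034; SE_fpc = √((1−f)s²/n) = 0.13068303.
Ratio = √(1−f) = 0.82973174. Reduction = 100·(1 − 0.82973174) = 17.0268%.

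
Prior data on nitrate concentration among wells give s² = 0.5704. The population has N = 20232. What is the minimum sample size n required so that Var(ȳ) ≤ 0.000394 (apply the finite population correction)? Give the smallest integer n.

Without fpc, n₀ = s²/D = 0.5704/0.000394 = 1447.7157.
With fpc, (1 − n/N)·s²/n ≤ D requires n ≥ n₀/(1 + n₀/N) = 1447.7157/(1 + 1447.7157/20232) = 1351.0410.
Rounding up, n = 1352.

1352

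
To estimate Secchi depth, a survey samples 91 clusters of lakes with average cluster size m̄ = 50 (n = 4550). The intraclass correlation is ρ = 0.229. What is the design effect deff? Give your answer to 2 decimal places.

deff = 1 + (50 − 1)·0.229 = 1 + 11.221 = 12.221.

12.22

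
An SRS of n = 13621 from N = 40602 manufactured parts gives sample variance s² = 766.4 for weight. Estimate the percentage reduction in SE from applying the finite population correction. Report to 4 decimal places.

18.4817

f = n/N = 13621/40602 = 0.33547608.
SE_no-fpc = √(s²/n) = 0.23720468; SE_fpc = √((1−f)s²/n) = 0.19336531.
Ratio = √(1−f) = 0.81518336. Reduction = 100·(1 − 0.81518336) = 18.4817%.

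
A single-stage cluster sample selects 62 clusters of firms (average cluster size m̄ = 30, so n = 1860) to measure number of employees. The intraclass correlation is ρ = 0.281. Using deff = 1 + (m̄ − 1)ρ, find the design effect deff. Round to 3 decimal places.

deff = 1 + (30 − 1)·0.281 = 1 + 8.149 = 9.149.

9.149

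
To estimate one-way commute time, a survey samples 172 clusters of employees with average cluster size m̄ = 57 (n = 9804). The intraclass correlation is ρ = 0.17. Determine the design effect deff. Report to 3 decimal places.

deff = 1 + (57 − 1)·0.17 = 1 + 9.52 = 10.52.

10.520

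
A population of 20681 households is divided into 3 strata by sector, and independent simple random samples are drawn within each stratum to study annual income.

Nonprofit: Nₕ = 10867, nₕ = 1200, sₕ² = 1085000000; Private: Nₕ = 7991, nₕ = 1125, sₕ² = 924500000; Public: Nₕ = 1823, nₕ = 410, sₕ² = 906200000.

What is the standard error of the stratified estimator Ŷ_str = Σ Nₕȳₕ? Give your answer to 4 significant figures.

1.207 × 10^7

Var(Ŷ_str) = Σₕ Nₕ²(1 − fₕ)sₕ²/nₕ.
Nonprofit: 10867²·(1 − 1200/10867)·1085000000/1200 = 9.4983874 × 10^13.
Private: 7991²·(1 − 1125/7991)·924500000/1125 = 4.5087829 × 10^13.
Public: 1823²·(1 − 410/1823)·906200000/410 = 5.6933651 × 10^12.
Sum = 1.4576507 × 10^14.
SE = √(1.4576507 × 10^14) = 1.207 × 10^7.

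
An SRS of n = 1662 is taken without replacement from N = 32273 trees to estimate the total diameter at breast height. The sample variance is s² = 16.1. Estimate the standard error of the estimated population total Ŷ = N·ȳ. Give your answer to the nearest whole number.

Var(Ŷ) = N²·Var(ȳ) = N²·(1 − n/N)·s²/n.
f = 1662/32273 = 0.05149816; Var(ȳ) = 0.94850184·16.1/1662 = 0.0091882549.
Var(Ŷ) = 32273² · 0.0091882549 = 9.569995 × 10^6.
SE(Ŷ) = √(9.569995 × 10^6) = 3094.

3094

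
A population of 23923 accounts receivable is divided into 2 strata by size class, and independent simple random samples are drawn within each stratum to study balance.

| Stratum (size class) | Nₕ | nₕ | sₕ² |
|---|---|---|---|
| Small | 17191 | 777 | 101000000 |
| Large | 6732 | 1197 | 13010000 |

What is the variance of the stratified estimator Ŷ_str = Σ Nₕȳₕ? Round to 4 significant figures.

Var(Ŷ_str) = Σₕ Nₕ²(1 − fₕ)sₕ²/nₕ.
Small: 17191²·(1 − 777/17191)·101000000/777 = 3.6678868 × 10^13.
Large: 6732²·(1 − 1197/6732)·13010000/1197 = 4.0499054 × 10^11.
Sum = 3.7083859 × 10^13.

3.708 × 10^13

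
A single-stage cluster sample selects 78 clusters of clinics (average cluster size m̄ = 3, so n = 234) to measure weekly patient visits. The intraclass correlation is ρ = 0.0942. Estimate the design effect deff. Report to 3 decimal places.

deff = 1 + (3 − 1)·0.0942 = 1 + 0.1884 = 1.1884.

1.188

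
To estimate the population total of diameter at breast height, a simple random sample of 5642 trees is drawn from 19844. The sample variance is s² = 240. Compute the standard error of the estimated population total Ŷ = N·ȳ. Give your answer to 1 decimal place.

Var(Ŷ) = N²·Var(ȳ) = N²·(1 − n/N)·s²/n.
f = 5642/19844 = 0.28431768; Var(ȳ) = 0.71568232·240/5642 = 0.030443771.
Var(Ŷ) = 19844² · 0.030443771 = 1.198828 × 10^7.
SE(Ŷ) = √(1.198828 × 10^7) = 3462.4.

3462.4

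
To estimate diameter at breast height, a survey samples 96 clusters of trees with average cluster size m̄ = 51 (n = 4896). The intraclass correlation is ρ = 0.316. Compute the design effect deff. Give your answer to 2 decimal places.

deff = 1 + (51 − 1)·0.316 = 1 + 15.8 = 16.8.

16.80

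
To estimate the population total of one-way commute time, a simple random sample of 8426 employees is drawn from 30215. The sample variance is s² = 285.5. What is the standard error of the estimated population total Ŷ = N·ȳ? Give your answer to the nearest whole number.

4723

Var(Ŷ) = N²·Var(ȳ) = N²·(1 − n/N)·s²/n.
f = 8426/30215 = 0.27886811; Var(ȳ) = 0.72113189·285.5/8426 = 0.024434269.
Var(Ŷ) = 30215² · 0.024434269 = 2.2307174 × 10^7.
SE(Ŷ) = √(2.2307174 × 10^7) = 4723.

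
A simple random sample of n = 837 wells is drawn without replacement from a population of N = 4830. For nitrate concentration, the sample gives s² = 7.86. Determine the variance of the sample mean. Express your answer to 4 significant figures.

Under SRS without replacement, Var(ȳ) = (1 − f)·s²/n with f = n/N = 837/4830 = 0.17329193.
Var(ȳ) = (1 − 0.17329193)·7.86/837 = 0.82670807·0.009390681 = 0.0077633518.

0.007763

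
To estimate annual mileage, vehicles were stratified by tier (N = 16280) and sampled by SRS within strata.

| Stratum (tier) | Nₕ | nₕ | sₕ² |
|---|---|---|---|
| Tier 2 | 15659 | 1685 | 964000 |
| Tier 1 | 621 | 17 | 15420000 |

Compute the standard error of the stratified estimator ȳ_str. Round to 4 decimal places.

41.9048

Var(ȳ_str) = Σₕ Wₕ²(1 − fₕ)sₕ²/nₕ with Wₕ = Nₕ/N, N = 16280.
Tier 2: Wₕ = 0.96185504; term = 0.96185504²·(1 − 0.10760585)·964000/1685 = 472.33822.
Tier 1: Wₕ = 0.03814496; term = 0.03814496²·(1 − 0.02737520)·15420000/17 = 1283.6753.
Sum = 1756.0135.
SE = √(1756.0135) = 41.9048.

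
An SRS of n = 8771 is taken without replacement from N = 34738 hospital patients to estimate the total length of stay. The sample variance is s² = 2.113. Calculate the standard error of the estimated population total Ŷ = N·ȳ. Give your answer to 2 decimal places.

466.16

Var(Ŷ) = N²·Var(ȳ) = N²·(1 − n/N)·s²/n.
f = 8771/34738 = 0.25249007; Var(ȳ) = 0.74750993·2.113/8771 = 1.8008078 × 10^-4.
Var(Ŷ) = 34738² · (1.8008078 × 10^-4) = 217308.64.
SE(Ŷ) = √(217308.64) = 466.16.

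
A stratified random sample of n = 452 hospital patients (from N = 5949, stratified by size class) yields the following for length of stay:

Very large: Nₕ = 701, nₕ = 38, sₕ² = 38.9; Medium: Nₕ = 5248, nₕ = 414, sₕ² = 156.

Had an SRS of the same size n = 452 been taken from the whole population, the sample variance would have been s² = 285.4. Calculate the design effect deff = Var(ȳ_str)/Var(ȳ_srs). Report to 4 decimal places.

Var(ȳ_str) = Σ Wₕ²(1−fₕ)sₕ²/nₕ with Wₕ = Nₕ/5949:
  Very large: (701/5949)²·(1−38/701)·38.9/38 = 0.013443415
  Medium: (5248/5949)²·(1−414/5248)·156/414 = 0.27010759
  → Var(ȳ_str) = 0.28355101.
Var(ȳ_srs) = (1 − 452/5949)·285.4/452 = 0.58344148.
deff = 0.28355101 / 0.58344148 = 0.4860.

0.4860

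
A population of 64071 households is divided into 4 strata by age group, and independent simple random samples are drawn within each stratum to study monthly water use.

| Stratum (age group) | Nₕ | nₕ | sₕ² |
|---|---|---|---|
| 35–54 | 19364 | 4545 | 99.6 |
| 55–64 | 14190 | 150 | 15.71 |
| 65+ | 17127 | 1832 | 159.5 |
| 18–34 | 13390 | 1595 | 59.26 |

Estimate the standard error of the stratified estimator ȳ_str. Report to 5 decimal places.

0.11662

Var(ȳ_str) = Σₕ Wₕ²(1 − fₕ)sₕ²/nₕ with Wₕ = Nₕ/N, N = 64071.
35–54: Wₕ = 0.30222722; term = 0.30222722²·(1 − 0.23471390)·99.6/4545 = 0.0015318506.
55–64: Wₕ = 0.22147305; term = 0.22147305²·(1 − 0.01057082)·15.71/150 = 0.0050828983.
65+: Wₕ = 0.26731282; term = 0.26731282²·(1 − 0.10696561)·159.5/1832 = 0.0055557538.
18–34: Wₕ = 0.20898691; term = 0.20898691²·(1 − 0.11911875)·59.26/1595 = 0.0014294089.
Sum = 0.013599912.
SE = √(0.013599912) = 0.11662.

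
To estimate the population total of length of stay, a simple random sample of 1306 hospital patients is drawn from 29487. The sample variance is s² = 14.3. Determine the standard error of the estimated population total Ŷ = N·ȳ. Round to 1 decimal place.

Var(Ŷ) = N²·Var(ȳ) = N²·(1 − n/N)·s²/n.
f = 1306/29487 = 0.04429070; Var(ȳ) = 0.95570930·14.3/1306 = 0.010464505.
Var(Ŷ) = 29487² · 0.010464505 = 9.098711 × 10^6.
SE(Ŷ) = √(9.098711 × 10^6) = 3016.4.

3016.4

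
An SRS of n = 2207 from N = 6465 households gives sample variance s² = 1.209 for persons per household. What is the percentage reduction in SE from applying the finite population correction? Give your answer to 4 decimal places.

f = n/N = 2207/6465 = 0.34137664.
SE_no-fpc = √(s²/n) = 0.02340518; SE_fpc = √((1−f)s²/n) = 0.018994617.
Ratio = √(1−f) = 0.81155613. Reduction = 100·(1 − 0.81155613) = 18.8444%.

18.8444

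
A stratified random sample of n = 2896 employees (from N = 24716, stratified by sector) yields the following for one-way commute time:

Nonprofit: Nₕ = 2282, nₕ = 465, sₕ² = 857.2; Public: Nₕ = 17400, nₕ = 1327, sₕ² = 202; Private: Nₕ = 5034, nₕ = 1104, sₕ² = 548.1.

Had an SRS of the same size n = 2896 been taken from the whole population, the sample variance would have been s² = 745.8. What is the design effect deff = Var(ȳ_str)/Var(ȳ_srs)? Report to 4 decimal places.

Var(ȳ_str) = Σ Wₕ²(1−fₕ)sₕ²/nₕ with Wₕ = Nₕ/24716:
  Nonprofit: (2282/24716)²·(1−465/2282)·857.2/465 = 0.01251248
  Public: (17400/24716)²·(1−1327/17400)·202/1327 = 0.069689968
  Private: (5034/24716)²·(1−1104/5034)·548.1/1104 = 0.0160783
  → Var(ȳ_str) = 0.098280748.
Var(ȳ_srs) = (1 − 2896/24716)·745.8/2896 = 0.22735284.
deff = 0.098280748 / 0.22735284 = 0.4323.

0.4323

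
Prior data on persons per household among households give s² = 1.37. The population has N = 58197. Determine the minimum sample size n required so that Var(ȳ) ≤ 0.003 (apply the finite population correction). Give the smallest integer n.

Without fpc, n₀ = s²/D = 1.37/0.003 = 456.6667.
With fpc, (1 − n/N)·s²/n ≤ D requires n ≥ n₀/(1 + n₀/N) = 456.6667/(1 + 456.6667/58197) = 453.1112.
Rounding up, n = 454.

454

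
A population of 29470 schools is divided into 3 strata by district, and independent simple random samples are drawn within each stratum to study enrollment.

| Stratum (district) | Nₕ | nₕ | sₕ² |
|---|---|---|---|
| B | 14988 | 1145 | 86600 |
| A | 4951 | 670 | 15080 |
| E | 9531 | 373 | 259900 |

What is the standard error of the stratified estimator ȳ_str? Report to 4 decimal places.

Var(ȳ_str) = Σₕ Wₕ²(1 − fₕ)sₕ²/nₕ with Wₕ = Nₕ/N, N = 29470.
B: Wₕ = 0.50858500; term = 0.50858500²·(1 − 0.07639445)·86600/1145 = 18.068664.
A: Wₕ = 0.16800136; term = 0.16800136²·(1 − 0.13532620)·15080/670 = 0.54929345.
E: Wₕ = 0.32341364; term = 0.32341364²·(1 − 0.03913545)·259900/373 = 70.028736.
Sum = 88.646693.
SE = √(88.646693) = 9.4152.

9.4152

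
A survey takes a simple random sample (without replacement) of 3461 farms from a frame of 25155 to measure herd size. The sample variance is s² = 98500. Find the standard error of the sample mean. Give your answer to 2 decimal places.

4.95

Under SRS without replacement, Var(ȳ) = (1 − f)·s²/n with f = n/N = 3461/25155 = 0.13758696.
Var(ȳ) = (1 − 0.13758696)·98500/3461 = 0.86241304·28.459983 = 24.54426.
SE(ȳ) = √(24.54426) = 4.95.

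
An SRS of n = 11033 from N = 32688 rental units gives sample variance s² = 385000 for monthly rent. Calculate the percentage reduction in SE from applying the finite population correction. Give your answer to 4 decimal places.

18.6074

f = n/N = 11033/32688 = 0.33752447.
SE_no-fpc = √(s²/n) = 5.9072256; SE_fpc = √((1−f)s²/n) = 4.8080445.
Ratio = √(1−f) = 0.81392600. Reduction = 100·(1 − 0.81392600) = 18.6074%.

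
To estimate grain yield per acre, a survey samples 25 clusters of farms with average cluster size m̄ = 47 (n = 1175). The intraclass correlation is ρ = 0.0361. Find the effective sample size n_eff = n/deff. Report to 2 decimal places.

441.63

deff = 1 + (47 − 1)·0.0361 = 1 + 1.6606 = 2.6606.
n_eff = 1175 / 2.6606 = 441.63.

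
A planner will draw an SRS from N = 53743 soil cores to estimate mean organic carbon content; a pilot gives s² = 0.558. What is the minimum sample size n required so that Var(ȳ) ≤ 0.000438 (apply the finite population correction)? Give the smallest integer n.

Without fpc, n₀ = s²/D = 0.558/0.000438 = 1273.9726.
With fpc, (1 − n/N)·s²/n ≤ D requires n ≥ n₀/(1 + n₀/N) = 1273.9726/(1 + 1273.9726/53743) = 1244.4725.
Rounding up, n = 1245.

1245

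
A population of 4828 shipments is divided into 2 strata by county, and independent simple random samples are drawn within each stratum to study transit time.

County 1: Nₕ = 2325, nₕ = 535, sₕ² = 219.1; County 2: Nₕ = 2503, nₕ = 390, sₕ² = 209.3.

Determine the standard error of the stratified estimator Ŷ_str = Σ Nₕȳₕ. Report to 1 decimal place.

Var(Ŷ_str) = Σₕ Nₕ²(1 − fₕ)sₕ²/nₕ.
County 1: 2325²·(1 − 535/2325)·219.1/535 = 1.7043728 × 10^6.
County 2: 2503²·(1 − 390/2503)·209.3/390 = 2.8383436 × 10^6.
Sum = 4.5427164 × 10^6.
SE = √(4.5427164 × 10^6) = 2131.4.

2131.4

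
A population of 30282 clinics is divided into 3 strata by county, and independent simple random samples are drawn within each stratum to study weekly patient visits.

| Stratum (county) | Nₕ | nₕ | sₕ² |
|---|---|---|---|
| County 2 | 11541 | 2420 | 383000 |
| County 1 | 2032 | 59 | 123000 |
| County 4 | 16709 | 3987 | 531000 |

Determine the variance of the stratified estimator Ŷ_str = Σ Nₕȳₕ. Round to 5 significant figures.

5.3329 × 10^10

Var(Ŷ_str) = Σₕ Nₕ²(1 − fₕ)sₕ²/nₕ.
County 2: 11541²·(1 − 2420/11541)·383000/2420 = 1.6659782 × 10^10.
County 1: 2032²·(1 − 59/2032)·123000/59 = 8.3580293 × 10^9.
County 4: 16709²·(1 − 3987/16709)·531000/3987 = 2.831093 × 10^10.
Sum = 5.3328741 × 10^10.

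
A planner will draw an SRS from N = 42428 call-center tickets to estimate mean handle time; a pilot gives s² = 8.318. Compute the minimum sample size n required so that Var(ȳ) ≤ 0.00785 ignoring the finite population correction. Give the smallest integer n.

1060

Without fpc, n₀ = s²/D = 8.318/0.00785 = 1059.6178.
Rounding up, n = 1060.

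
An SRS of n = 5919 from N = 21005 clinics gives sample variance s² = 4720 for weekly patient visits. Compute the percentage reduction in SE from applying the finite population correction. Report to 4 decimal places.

f = n/N = 5919/21005 = 0.28179005.
SE_no-fpc = √(s²/n) = 0.89299048; SE_fpc = √((1−f)s²/n) = 0.75678504.
Ratio = √(1−f) = 0.84747268. Reduction = 100·(1 − 0.84747268) = 15.2527%.

15.2527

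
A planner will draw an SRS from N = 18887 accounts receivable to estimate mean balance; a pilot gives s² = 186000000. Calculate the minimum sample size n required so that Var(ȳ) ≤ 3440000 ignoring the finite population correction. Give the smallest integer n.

55

Without fpc, n₀ = s²/D = 186000000/3440000 = 54.0698.
Rounding up, n = 55.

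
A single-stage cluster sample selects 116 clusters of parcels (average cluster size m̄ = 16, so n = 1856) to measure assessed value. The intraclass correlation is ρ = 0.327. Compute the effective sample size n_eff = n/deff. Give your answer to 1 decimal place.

314.3

deff = 1 + (16 − 1)·0.327 = 1 + 4.905 = 5.905.
n_eff = 1856 / 5.905 = 314.3.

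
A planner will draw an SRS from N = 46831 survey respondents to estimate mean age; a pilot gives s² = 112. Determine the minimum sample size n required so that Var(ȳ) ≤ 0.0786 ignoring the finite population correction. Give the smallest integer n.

1425

Without fpc, n₀ = s²/D = 112/0.0786 = 1424.9364.
Rounding up, n = 1425.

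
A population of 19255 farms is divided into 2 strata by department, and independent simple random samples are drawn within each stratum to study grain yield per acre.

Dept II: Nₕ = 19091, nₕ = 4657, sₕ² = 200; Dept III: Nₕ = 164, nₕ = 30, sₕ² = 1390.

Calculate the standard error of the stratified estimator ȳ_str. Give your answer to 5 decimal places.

0.18619

Var(ȳ_str) = Σₕ Wₕ²(1 − fₕ)sₕ²/nₕ with Wₕ = Nₕ/N, N = 19255.
Dept II: Wₕ = 0.99148273; term = 0.99148273²·(1 − 0.24393693)·200/4657 = 0.031919207.
Dept III: Wₕ = 0.00851727; term = 0.00851727²·(1 − 0.18292683)·1390/30 = 0.0027463453.
Sum = 0.034665552.
SE = √(0.034665552) = 0.18619.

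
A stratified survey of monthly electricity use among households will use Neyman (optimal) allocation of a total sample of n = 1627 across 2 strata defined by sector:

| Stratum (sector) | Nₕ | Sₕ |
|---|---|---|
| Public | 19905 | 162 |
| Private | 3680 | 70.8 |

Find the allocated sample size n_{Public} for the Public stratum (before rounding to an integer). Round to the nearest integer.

Neyman allocation: nₕ = n·NₕSₕ / Σⱼ NⱼSⱼ.
Σ NⱼSⱼ = 19905·162 + 3680·70.8 = 3.485154 × 10^6.
n_{Public} = 1627·19905·162 / (3.485154 × 10^6) = 1505.

1505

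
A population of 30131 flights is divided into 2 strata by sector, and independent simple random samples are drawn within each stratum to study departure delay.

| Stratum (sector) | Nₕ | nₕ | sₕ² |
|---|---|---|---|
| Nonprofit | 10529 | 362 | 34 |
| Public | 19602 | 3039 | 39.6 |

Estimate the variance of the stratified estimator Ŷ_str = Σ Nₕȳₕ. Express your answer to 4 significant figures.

Var(Ŷ_str) = Σₕ Nₕ²(1 − fₕ)sₕ²/nₕ.
Nonprofit: 10529²·(1 − 362/10529)·34/362 = 1.0054264 × 10^7.
Public: 19602²·(1 − 3039/19602)·39.6/3039 = 4.2306186 × 10^6.
Sum = 1.4284883 × 10^7.

1.428 × 10^7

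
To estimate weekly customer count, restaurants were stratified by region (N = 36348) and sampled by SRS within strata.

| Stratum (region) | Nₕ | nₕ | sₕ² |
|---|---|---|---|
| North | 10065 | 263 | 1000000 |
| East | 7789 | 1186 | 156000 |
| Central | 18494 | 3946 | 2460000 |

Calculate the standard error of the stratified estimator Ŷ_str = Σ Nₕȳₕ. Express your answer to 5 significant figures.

741360

Var(Ŷ_str) = Σₕ Nₕ²(1 − fₕ)sₕ²/nₕ.
North: 10065²·(1 − 263/10065)·1000000/263 = 3.7512217 × 10^11.
East: 7789²·(1 − 1186/7789)·156000/1186 = 6.7649238 × 10^9.
Central: 18494²·(1 − 3946/18494)·2460000/3946 = 1.6773055 × 10^11.
Sum = 5.4961764 × 10^11.
SE = √(5.4961764 × 10^11) = 741360.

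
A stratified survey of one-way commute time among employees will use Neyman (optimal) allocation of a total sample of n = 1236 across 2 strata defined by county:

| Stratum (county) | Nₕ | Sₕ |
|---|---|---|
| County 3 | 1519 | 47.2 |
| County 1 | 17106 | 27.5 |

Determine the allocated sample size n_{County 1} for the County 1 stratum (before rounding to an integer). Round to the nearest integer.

1073

Neyman allocation: nₕ = n·NₕSₕ / Σⱼ NⱼSⱼ.
Σ NⱼSⱼ = 1519·47.2 + 17106·27.5 = 542111.8.
n_{County 1} = 1236·17106·27.5 / 542111.8 = 1073.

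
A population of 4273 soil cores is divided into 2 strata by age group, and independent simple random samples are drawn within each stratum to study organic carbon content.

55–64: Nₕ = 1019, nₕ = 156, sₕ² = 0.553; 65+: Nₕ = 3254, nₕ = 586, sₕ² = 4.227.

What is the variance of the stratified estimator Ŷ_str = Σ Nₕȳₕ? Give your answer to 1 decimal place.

Var(Ŷ_str) = Σₕ Nₕ²(1 − fₕ)sₕ²/nₕ.
55–64: 1019²·(1 − 156/1019)·0.553/156 = 3117.3496.
65+: 3254²·(1 − 586/3254)·4.227/586 = 62623.596.
Sum = 65740.946.

65740.9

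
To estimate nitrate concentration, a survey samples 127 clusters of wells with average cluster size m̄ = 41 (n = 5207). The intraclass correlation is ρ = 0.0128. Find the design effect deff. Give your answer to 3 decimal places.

1.512

deff = 1 + (41 − 1)·0.0128 = 1 + 0.512 = 1.512.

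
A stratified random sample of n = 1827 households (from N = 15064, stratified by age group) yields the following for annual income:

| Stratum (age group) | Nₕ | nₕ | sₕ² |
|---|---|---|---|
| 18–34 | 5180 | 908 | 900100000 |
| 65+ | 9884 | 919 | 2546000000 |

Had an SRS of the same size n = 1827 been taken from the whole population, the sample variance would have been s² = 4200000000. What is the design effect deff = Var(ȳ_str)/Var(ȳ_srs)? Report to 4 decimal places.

Var(ȳ_str) = Σ Wₕ²(1−fₕ)sₕ²/nₕ with Wₕ = Nₕ/15064:
  18–34: (5180/15064)²·(1−908/5180)·900100000/908 = 96668.572
  65+: (9884/15064)²·(1−919/9884)·2546000000/919 = 1.0817958 × 10^6
  → Var(ȳ_str) = 1.1784644 × 10^6.
Var(ȳ_srs) = (1 − 1827/15064)·4200000000/1827 = 2.0200402 × 10^6.
deff = (1.1784644 × 10^6) / (2.0200402 × 10^6) = 0.5834.

0.5834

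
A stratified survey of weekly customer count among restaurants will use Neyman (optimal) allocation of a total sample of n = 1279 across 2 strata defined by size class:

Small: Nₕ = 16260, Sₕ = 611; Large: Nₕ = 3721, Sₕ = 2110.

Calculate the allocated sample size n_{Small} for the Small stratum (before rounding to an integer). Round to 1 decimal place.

714.4

Neyman allocation: nₕ = n·NₕSₕ / Σⱼ NⱼSⱼ.
Σ NⱼSⱼ = 16260·611 + 3721·2110 = 1.778617 × 10^7.
n_{Small} = 1279·16260·611 / (1.778617 × 10^7) = 714.4.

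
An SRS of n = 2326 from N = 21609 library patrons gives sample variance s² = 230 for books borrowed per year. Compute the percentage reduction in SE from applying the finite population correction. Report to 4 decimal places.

5.5352

f = n/N = 2326/21609 = 0.10764034.
SE_no-fpc = √(s²/n) = 0.3144554; SE_fpc = √((1−f)s²/n) = 0.29704964.
Ratio = √(1−f) = 0.94464791. Reduction = 100·(1 − 0.94464791) = 5.5352%.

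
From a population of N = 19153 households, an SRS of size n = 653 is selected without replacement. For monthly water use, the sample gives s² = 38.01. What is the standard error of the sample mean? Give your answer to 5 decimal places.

0.23712

Under SRS without replacement, Var(ȳ) = (1 − f)·s²/n with f = n/N = 653/19153 = 0.03409388.
Var(ȳ) = (1 − 0.03409388)·38.01/653 = 0.96590612·0.05820827 = 0.056223724.
SE(ȳ) = √(0.056223724) = 0.23712.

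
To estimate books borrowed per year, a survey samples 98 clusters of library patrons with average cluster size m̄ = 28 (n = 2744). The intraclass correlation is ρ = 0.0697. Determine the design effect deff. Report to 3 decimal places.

2.882

deff = 1 + (28 − 1)·0.0697 = 1 + 1.8819 = 2.8819.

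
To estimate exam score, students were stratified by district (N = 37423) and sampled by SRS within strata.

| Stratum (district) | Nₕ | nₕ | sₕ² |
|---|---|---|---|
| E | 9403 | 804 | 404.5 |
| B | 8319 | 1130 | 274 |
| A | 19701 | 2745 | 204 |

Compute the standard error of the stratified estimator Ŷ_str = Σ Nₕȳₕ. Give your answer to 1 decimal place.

8944.6

Var(Ŷ_str) = Σₕ Nₕ²(1 − fₕ)sₕ²/nₕ.
E: 9403²·(1 − 804/9403)·404.5/804 = 4.0679618 × 10^7.
B: 8319²·(1 − 1130/8319)·274/1130 = 1.450146 × 10^7.
A: 19701²·(1 − 2745/19701)·204/2745 = 2.4825585 × 10^7.
Sum = 8.0006663 × 10^7.
SE = √(8.0006663 × 10^7) = 8944.6.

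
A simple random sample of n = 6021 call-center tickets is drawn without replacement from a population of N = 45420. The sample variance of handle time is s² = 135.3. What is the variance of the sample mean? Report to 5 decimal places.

0.01949

Under SRS without replacement, Var(ȳ) = (1 − f)·s²/n with f = n/N = 6021/45420 = 0.13256275.
Var(ȳ) = (1 − 0.13256275)·135.3/6021 = 0.86743725·0.02247135 = 0.019492486.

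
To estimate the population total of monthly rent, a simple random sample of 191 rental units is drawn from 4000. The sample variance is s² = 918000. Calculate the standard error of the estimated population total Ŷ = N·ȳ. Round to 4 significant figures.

270600

Var(Ŷ) = N²·Var(ȳ) = N²·(1 − n/N)·s²/n.
f = 191/4000 = 0.04775000; Var(ȳ) = 0.95225000·918000/191 = 4576.7827.
Var(Ŷ) = 4000² · 4576.7827 = 7.3228523 × 10^10.
SE(Ŷ) = √(7.3228523 × 10^10) = 270600.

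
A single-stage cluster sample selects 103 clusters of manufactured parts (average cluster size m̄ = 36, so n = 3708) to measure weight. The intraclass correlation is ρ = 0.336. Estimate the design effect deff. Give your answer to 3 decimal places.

deff = 1 + (36 − 1)·0.336 = 1 + 11.76 = 12.76.

12.760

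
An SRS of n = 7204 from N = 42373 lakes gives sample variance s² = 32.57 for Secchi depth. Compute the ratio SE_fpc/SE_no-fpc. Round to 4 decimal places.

0.9110

f = n/N = 7204/42373 = 0.17001392.
SE_no-fpc = √(s²/n) = 0.067239121; SE_fpc = √((1−f)s²/n) = 0.061257241.
Ratio = √(1−f) = 0.91103572.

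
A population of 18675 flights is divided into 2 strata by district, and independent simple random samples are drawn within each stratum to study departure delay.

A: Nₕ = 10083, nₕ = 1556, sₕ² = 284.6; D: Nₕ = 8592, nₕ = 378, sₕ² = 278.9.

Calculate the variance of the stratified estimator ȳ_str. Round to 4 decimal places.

0.1944

Var(ȳ_str) = Σₕ Wₕ²(1 − fₕ)sₕ²/nₕ with Wₕ = Nₕ/N, N = 18675.
A: Wₕ = 0.53991968; term = 0.53991968²·(1 − 0.15431915)·284.6/1556 = 0.045091025.
D: Wₕ = 0.46008032; term = 0.46008032²·(1 − 0.04399441)·278.9/378 = 0.14930848.
Sum = 0.19439951.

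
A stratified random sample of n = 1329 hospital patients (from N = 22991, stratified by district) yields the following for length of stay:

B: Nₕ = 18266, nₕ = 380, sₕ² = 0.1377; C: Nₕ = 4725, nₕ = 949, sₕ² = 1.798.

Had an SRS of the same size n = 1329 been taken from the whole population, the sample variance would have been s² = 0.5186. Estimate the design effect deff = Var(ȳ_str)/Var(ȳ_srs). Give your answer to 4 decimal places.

0.7831

Var(ȳ_str) = Σ Wₕ²(1−fₕ)sₕ²/nₕ with Wₕ = Nₕ/22991:
  B: (18266/22991)²·(1−380/18266)·0.1377/380 = 2.2397075 × 10^-4
  C: (4725/22991)²·(1−949/4725)·1.798/949 = 6.3950148 × 10^-5
  → Var(ȳ_str) = 2.879209 × 10^-4.
Var(ȳ_srs) = (1 − 1329/22991)·0.5186/1329 = 3.6766156 × 10^-4.
deff = (2.879209 × 10^-4) / (3.6766156 × 10^-4) = 0.7831.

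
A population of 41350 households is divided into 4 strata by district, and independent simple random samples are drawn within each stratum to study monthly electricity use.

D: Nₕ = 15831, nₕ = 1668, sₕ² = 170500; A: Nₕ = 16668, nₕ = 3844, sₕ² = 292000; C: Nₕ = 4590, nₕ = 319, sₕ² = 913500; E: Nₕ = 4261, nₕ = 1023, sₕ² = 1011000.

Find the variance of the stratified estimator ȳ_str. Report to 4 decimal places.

Var(ȳ_str) = Σₕ Wₕ²(1 − fₕ)sₕ²/nₕ with Wₕ = Nₕ/N, N = 41350.
D: Wₕ = 0.38285369; term = 0.38285369²·(1 − 0.10536290)·170500/1668 = 13.4042.
A: Wₕ = 0.40309553; term = 0.40309553²·(1 − 0.23062155)·292000/3844 = 9.4963223.
C: Wₕ = 0.11100363; term = 0.11100363²·(1 − 0.06949891)·913500/319 = 32.832889.
E: Wₕ = 0.10304716; term = 0.10304716²·(1 − 0.24008449)·1011000/1023 = 7.9746728.
Sum = 63.708084.

63.7081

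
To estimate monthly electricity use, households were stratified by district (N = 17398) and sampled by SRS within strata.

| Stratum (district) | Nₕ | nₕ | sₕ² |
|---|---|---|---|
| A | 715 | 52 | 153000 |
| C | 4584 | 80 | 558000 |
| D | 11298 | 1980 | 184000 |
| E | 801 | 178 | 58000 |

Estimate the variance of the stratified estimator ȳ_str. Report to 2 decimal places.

513.23

Var(ȳ_str) = Σₕ Wₕ²(1 − fₕ)sₕ²/nₕ with Wₕ = Nₕ/N, N = 17398.
A: Wₕ = 0.04109668; term = 0.04109668²·(1 − 0.07272727)·153000/52 = 4.6079632.
C: Wₕ = 0.26347856; term = 0.26347856²·(1 − 0.01745201)·558000/80 = 475.76068.
D: Wₕ = 0.64938499; term = 0.64938499²·(1 − 0.17525226)·184000/1980 = 32.320514.
E: Wₕ = 0.04603977; term = 0.04603977²·(1 − 0.22222222)·58000/178 = 0.53719245.
Sum = 513.22635.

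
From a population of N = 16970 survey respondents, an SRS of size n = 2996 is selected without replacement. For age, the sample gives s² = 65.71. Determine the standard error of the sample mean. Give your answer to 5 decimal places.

0.13439

Under SRS without replacement, Var(ȳ) = (1 − f)·s²/n with f = n/N = 2996/16970 = 0.17654685.
Var(ȳ) = (1 − 0.17654685)·65.71/2996 = 0.82345315·0.021932577 = 0.018060449.
SE(ȳ) = √(0.018060449) = 0.13439.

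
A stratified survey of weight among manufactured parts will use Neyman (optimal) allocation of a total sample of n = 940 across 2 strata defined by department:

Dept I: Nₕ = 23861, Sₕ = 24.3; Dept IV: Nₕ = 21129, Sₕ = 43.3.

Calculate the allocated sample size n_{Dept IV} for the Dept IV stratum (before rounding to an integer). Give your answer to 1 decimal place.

575.4

Neyman allocation: nₕ = n·NₕSₕ / Σⱼ NⱼSⱼ.
Σ NⱼSⱼ = 23861·24.3 + 21129·43.3 = 1.494708 × 10^6.
n_{Dept IV} = 940·21129·43.3 / (1.494708 × 10^6) = 575.4.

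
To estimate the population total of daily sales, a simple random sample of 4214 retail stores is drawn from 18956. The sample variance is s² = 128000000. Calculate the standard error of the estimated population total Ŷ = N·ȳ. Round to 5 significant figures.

Var(Ŷ) = N²·Var(ȳ) = N²·(1 − n/N)·s²/n.
f = 4214/18956 = 0.22230428; Var(ȳ) = 0.77769572·128000000/4214 = 23622.461.
Var(Ŷ) = 18956² · 23622.461 = 8.4882574 × 10^12.
SE(Ŷ) = √(8.4882574 × 10^12) = 2.9135 × 10^6.

2.9135 × 10^6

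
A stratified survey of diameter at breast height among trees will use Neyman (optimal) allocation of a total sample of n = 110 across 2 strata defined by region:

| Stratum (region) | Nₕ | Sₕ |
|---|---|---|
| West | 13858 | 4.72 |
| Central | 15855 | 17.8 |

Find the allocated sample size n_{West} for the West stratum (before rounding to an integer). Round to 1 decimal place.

20.7

Neyman allocation: nₕ = n·NₕSₕ / Σⱼ NⱼSⱼ.
Σ NⱼSⱼ = 13858·4.72 + 15855·17.8 = 347628.76.
n_{West} = 110·13858·4.72 / 347628.76 = 20.7.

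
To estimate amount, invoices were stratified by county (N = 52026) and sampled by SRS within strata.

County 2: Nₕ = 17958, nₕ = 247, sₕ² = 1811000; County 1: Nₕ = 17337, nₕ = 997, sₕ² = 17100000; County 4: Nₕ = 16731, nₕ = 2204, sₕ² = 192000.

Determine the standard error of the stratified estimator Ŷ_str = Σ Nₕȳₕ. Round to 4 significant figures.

2.686 × 10^6

Var(Ŷ_str) = Σₕ Nₕ²(1 − fₕ)sₕ²/nₕ.
County 2: 17958²·(1 − 247/17958)·1811000/247 = 2.3319678 × 10^12.
County 1: 17337²·(1 − 997/17337)·17100000/997 = 4.8587768 × 10^12.
County 4: 16731²·(1 − 2204/16731)·192000/2204 = 2.1173248 × 10^10.
Sum = 7.2119178 × 10^12.
SE = √(7.2119178 × 10^12) = 2.686 × 10^6.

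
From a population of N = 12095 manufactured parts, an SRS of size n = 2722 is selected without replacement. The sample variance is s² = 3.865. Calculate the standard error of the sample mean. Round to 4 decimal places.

0.0332

Under SRS without replacement, Var(ȳ) = (1 − f)·s²/n with f = n/N = 2722/12095 = 0.22505167.
Var(ȳ) = (1 − 0.22505167)·3.865/2722 = 0.77494833·0.0014199118 = 0.0011003583.
SE(ȳ) = √(0.0011003583) = 0.0332.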